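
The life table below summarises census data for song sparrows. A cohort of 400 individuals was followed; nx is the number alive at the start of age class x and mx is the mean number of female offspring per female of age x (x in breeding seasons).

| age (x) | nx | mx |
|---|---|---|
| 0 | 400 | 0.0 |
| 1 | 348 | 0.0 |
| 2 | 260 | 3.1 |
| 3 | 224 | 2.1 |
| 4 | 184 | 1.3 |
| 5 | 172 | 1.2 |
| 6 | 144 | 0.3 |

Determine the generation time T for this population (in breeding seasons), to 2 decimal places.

2.99

lx = nx/n0 = nx/400: 1, 0.87, 0.65, 0.56, 0.46, 0.43, 0.36
lx·mx: 0, 0, 2.015, 1.176, 0.598, 0.516, 0.108 → R0 = 4.413
x·lx·mx: 0, 0, 4.03, 3.528, 2.392, 2.58, 0.648 → Σ = 13.178
T = 13.178 / 4.413 = 2.986177… → 2.99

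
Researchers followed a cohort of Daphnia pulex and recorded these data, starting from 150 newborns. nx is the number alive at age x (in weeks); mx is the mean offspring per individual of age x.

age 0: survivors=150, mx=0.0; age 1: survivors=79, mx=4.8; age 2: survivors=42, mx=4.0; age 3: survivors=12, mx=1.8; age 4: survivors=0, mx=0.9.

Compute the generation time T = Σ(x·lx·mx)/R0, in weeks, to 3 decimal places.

1.371

lx = nx/n0 = nx/150: 1, 0.52667…, 0.28, 0.08, 0
lx·mx: 0, 2.528…, 1.12, 0.144, 0 → R0 = 3.792…
x·lx·mx: 0, 2.528…, 2.24, 0.432, 0 → Σ = 5.2…
T = 5.2… / 3.792… = 1.371308… → 1.371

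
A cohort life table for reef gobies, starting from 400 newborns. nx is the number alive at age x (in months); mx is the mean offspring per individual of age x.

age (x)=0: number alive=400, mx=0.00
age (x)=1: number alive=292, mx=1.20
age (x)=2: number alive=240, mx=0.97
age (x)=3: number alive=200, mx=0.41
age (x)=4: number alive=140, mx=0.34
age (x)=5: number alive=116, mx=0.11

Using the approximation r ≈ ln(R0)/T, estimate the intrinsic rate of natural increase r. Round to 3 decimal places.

0.328

lx = nx/n0 = nx/400: 1, 0.73, 0.6, 0.5, 0.35, 0.29
R0 = Σ lx·mx = 0 + 0.876 + 0.582 + 0.205 + 0.119 + 0.0319 = 1.8139
Σ x·lx·mx = 3.2905; T = 3.2905/1.8139 = 1.81405…
r ≈ ln(R0)/T = ln(1.8139)/1.81405… = 0.32826… → 0.328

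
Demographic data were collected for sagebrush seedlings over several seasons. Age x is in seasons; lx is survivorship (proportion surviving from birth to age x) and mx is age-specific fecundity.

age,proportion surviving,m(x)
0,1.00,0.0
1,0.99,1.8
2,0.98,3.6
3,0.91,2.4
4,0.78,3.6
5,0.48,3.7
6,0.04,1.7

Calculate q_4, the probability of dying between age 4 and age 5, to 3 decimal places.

q_4 = (l_4 − l_5) / l_4 = (0.78 − 0.48) / 0.78
     = 0.3 / 0.78 = 0.384615… → 0.385

0.385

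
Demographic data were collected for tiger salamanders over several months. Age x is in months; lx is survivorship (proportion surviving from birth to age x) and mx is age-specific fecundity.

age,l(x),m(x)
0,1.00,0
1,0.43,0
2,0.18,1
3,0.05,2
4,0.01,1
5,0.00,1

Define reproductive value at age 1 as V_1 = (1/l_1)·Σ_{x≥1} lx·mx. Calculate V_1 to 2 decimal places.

0.67

lx·mx for x ≥ 1: 0, 0.18, 0.1, 0.01, 0 → sum = 0.29
V_1 = 0.29 / l_1 = 0.29 / 0.43 = 0.674419… → 0.67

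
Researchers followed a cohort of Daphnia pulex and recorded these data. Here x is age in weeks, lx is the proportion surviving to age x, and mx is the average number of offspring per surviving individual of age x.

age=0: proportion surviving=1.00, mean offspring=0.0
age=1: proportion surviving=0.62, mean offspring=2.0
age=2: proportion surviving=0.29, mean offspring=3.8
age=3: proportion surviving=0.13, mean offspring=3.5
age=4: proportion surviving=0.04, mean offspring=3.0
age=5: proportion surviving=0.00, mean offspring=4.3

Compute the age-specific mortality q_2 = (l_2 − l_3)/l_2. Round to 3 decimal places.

q_2 = (l_2 − l_3) / l_2 = (0.29 − 0.13) / 0.29
     = 0.16 / 0.29 = 0.551724… → 0.552

0.552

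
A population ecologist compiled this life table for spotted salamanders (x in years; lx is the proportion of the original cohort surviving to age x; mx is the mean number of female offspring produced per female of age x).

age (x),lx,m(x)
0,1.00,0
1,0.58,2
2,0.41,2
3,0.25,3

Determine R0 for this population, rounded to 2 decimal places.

2.73

lx·mx by age: 0, 1.16, 0.82, 0.75
R0 = Σ lx·mx = 2.73 → 2.73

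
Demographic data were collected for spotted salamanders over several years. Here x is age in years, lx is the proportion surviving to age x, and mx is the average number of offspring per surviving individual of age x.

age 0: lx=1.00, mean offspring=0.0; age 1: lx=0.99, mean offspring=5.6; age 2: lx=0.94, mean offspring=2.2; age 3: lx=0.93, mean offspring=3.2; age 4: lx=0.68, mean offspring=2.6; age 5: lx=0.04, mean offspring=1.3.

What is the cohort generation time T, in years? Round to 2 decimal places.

2.09

lx·mx: 0, 5.544, 2.068, 2.976, 1.768, 0.052 → R0 = 12.408
x·lx·mx: 0, 5.544, 4.136, 8.928, 7.072, 0.26 → Σ = 25.94
T = 25.94 / 12.408 = 2.090587… → 2.09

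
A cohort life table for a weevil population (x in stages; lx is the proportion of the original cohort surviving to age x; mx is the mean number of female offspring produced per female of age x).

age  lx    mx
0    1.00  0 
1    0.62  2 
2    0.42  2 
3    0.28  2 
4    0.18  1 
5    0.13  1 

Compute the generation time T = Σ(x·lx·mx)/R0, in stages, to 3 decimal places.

lx·mx: 0, 1.24, 0.84, 0.56, 0.18, 0.13 → R0 = 2.95
x·lx·mx: 0, 1.24, 1.68, 1.68, 0.72, 0.65 → Σ = 5.97
T = 5.97 / 2.95 = 2.023729… → 2.024

2.024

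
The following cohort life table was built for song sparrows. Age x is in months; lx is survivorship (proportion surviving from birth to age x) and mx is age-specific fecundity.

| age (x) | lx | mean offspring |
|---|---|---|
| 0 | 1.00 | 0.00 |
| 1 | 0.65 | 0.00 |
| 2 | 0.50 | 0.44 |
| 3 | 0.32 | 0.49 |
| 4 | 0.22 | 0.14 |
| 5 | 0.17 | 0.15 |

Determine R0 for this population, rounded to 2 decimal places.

0.43

lx·mx by age: 0, 0, 0.22, 0.1568, 0.0308, 0.0255
R0 = Σ lx·mx = 0.4331 → 0.43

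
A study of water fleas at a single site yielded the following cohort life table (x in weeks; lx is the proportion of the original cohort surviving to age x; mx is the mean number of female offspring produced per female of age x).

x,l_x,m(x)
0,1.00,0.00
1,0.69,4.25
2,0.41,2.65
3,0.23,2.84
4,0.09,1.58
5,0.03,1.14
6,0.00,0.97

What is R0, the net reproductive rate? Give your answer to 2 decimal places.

4.85

lx·mx by age: 0, 2.9325, 1.0865, 0.6532, 0.1422, 0.0342, 0
R0 = Σ lx·mx = 4.8486 → 4.85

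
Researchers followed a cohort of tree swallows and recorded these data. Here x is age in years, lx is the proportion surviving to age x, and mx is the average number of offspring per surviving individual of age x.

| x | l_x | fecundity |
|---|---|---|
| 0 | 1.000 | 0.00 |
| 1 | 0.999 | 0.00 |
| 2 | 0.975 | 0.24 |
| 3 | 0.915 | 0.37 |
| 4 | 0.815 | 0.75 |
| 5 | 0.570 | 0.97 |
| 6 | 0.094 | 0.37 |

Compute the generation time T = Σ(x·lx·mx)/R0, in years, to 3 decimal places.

lx·mx: 0, 0, 0.234, 0.33855, 0.61125, 0.5529, 0.03478 → R0 = 1.77148
x·lx·mx: 0, 0, 0.468, 1.01565, 2.445, 2.7645, 0.20868 → Σ = 6.90183
T = 6.90183 / 1.77148 = 3.896081… → 3.896

3.896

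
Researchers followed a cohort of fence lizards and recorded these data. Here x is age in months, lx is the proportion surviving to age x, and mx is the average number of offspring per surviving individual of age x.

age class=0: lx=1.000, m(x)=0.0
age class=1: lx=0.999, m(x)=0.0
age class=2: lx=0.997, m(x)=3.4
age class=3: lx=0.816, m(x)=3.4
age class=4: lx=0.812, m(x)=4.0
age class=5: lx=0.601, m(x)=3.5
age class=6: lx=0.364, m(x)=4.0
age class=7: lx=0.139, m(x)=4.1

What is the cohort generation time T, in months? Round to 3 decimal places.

3.791

lx·mx: 0, 0, 3.3898, 2.7744, 3.248, 2.1035, 1.456, 0.5699 → R0 = 13.5416
x·lx·mx: 0, 0, 6.7796, 8.3232, 12.992, 10.5175, 8.736, 3.9893 → Σ = 51.3376
T = 51.3376 / 13.5416 = 3.791103… → 3.791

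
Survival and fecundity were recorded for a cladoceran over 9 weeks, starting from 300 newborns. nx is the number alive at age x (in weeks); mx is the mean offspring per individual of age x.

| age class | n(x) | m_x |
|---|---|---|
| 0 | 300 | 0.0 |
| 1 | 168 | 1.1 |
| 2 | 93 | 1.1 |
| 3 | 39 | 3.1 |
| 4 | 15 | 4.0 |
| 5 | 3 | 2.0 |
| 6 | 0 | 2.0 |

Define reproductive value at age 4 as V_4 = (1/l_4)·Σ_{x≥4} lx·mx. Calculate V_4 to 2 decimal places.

lx = nx/n0 = nx/300: 1, 0.56, 0.31, 0.13, 0.05, 0.01, 0
lx·mx for x ≥ 4: 0.2, 0.02, 0 → sum = 0.22
V_4 = 0.22 / l_4 = 0.22 / 0.05 = 4.4 → 4.40

4.40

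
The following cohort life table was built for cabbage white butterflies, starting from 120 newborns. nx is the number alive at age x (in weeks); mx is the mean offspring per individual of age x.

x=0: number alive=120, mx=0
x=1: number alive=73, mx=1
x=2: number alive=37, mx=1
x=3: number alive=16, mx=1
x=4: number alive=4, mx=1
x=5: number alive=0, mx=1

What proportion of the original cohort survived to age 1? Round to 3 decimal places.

0.608

l_1 = n_1/n_0 = 73/120 = 0.608333… → 0.608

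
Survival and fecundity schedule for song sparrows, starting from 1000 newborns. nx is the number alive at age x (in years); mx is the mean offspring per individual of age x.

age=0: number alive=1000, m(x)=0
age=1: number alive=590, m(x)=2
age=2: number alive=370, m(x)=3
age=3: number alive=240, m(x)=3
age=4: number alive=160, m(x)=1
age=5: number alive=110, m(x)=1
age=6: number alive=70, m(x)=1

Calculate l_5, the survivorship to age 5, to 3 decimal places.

0.110

l_5 = n_5/n_0 = 110/1000 = 0.11 → 0.110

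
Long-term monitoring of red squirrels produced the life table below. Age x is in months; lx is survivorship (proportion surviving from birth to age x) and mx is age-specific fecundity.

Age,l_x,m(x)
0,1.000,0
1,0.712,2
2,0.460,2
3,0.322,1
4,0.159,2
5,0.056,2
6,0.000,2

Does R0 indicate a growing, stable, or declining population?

R0 = Σ lx·mx = 0 + 1.424 + 0.92 + 0.322 + 0.318 + 0.112 + 0 = 3.096
R0 > 1, so the population is growing.

growing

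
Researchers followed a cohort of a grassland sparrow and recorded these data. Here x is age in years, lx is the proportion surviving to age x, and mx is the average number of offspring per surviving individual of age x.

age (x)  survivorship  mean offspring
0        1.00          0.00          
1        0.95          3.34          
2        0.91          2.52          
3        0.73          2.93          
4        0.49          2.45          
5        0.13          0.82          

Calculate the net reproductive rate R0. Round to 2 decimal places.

8.91

lx·mx by age: 0, 3.173, 2.2932, 2.1389, 1.2005, 0.1066
R0 = Σ lx·mx = 8.9122 → 8.91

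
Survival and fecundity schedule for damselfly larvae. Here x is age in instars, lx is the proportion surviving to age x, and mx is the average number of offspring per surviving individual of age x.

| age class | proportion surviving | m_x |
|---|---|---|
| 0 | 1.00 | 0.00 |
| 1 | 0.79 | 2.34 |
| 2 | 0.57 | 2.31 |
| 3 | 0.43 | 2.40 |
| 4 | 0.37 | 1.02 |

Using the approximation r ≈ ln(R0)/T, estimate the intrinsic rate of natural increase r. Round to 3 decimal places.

R0 = Σ lx·mx = 0 + 1.8486 + 1.3167 + 1.032 + 0.3774 = 4.5747
Σ x·lx·mx = 9.0876; T = 9.0876/4.5747 = 1.98649…
r ≈ ln(R0)/T = ln(4.5747)/1.98649… = 0.76544… → 0.765

0.765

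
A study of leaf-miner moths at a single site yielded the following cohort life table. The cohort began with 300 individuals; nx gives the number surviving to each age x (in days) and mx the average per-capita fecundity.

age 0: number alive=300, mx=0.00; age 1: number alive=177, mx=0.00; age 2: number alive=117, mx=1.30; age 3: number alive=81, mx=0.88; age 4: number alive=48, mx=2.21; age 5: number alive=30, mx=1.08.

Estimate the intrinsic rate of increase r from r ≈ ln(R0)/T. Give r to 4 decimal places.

0.0614

lx = nx/n0 = nx/300: 1, 0.59, 0.39, 0.27, 0.16, 0.1
R0 = Σ lx·mx = 0 + 0 + 0.507 + 0.2376 + 0.3536 + 0.108 = 1.2062
Σ x·lx·mx = 3.6812; T = 3.6812/1.2062 = 3.0519…
r ≈ ln(R0)/T = ln(1.2062)/3.0519… = 0.061429… → 0.0614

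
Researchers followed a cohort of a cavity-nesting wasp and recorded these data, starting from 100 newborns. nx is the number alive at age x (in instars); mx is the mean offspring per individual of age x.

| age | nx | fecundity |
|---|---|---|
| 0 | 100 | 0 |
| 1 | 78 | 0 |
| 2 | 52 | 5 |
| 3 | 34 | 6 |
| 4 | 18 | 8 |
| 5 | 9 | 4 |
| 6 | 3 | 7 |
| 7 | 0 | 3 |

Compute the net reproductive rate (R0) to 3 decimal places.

lx = nx/n0 = nx/100: 1, 0.78, 0.52, 0.34, 0.18, 0.09, 0.03, 0
lx·mx by age: 0, 0, 2.6, 2.04, 1.44, 0.36, 0.21, 0
R0 = Σ lx·mx = 6.65 → 6.650

6.650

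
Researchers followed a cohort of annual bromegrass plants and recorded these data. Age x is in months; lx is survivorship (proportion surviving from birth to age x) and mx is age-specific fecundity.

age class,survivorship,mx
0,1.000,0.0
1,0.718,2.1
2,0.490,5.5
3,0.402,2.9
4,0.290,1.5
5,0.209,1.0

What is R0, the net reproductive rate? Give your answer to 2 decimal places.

lx·mx by age: 0, 1.5078, 2.695, 1.1658, 0.435, 0.209
R0 = Σ lx·mx = 6.0126 → 6.01

6.01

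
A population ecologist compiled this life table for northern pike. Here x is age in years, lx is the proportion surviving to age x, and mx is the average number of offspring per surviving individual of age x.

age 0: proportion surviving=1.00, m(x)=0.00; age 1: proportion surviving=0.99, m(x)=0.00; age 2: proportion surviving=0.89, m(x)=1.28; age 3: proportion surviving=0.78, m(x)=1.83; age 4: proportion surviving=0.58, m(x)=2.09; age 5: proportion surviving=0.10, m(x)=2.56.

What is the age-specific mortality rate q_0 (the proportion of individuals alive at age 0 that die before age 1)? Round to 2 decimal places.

0.01

q_0 = (l_0 − l_1) / l_0 = (1 − 0.99) / 1
     = 0.01 / 1 = 0.01 → 0.01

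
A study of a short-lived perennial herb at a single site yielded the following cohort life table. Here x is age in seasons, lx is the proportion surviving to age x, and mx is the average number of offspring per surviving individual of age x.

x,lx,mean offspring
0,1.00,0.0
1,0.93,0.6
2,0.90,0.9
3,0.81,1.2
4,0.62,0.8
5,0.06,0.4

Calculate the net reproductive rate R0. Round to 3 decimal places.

lx·mx by age: 0, 0.558, 0.81, 0.972, 0.496, 0.024
R0 = Σ lx·mx = 2.86 → 2.860

2.860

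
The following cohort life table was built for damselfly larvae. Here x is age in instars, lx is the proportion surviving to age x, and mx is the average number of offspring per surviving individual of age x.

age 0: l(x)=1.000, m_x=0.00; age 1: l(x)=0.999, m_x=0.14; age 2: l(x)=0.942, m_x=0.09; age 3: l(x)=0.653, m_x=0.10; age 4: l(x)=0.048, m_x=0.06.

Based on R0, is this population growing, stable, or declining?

declining

R0 = Σ lx·mx = 0 + 0.13986 + 0.08478 + 0.0653 + 0.00288 = 0.29282
R0 < 1, so the population is declining.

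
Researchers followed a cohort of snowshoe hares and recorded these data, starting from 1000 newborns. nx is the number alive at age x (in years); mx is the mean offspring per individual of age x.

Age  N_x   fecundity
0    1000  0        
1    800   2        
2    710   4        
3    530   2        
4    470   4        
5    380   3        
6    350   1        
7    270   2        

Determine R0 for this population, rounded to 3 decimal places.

lx = nx/n0 = nx/1000: 1, 0.8, 0.71, 0.53, 0.47, 0.38, 0.35, 0.27
lx·mx by age: 0, 1.6, 2.84, 1.06, 1.88, 1.14, 0.35, 0.54
R0 = Σ lx·mx = 9.41 → 9.410

9.410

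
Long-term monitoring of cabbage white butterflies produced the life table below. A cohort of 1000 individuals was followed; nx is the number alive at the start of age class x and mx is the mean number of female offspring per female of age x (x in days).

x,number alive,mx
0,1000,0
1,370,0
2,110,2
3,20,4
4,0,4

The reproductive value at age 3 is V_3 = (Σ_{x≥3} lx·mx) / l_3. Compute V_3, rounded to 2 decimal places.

4.00

lx = nx/n0 = nx/1000: 1, 0.37, 0.11, 0.02, 0
lx·mx for x ≥ 3: 0.08, 0 → sum = 0.08
V_3 = 0.08 / l_3 = 0.08 / 0.02 = 4 → 4.00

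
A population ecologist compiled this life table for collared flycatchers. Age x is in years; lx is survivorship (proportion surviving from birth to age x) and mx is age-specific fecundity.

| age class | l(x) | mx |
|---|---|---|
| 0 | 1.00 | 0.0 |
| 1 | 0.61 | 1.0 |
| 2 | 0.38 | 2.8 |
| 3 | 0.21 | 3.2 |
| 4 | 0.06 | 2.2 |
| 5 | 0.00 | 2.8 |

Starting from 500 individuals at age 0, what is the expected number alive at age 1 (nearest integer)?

305

Expected survivors = N0 · l_1 = 500 × 0.61 = 305 → 305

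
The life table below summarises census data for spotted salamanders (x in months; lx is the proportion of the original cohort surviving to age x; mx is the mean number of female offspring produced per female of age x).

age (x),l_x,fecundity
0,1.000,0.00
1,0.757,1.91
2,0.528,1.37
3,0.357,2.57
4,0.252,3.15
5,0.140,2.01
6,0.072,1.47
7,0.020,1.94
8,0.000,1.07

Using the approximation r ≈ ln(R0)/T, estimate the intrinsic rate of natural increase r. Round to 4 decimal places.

0.5648

R0 = Σ lx·mx = 0 + 1.44587 + 0.72336 + 0.91749 + 0.7938 + 0.2814 + 0.10584 + 0.0388 + 0 = 4.30656
Σ x·lx·mx = 11.1339; T = 11.1339/4.30656 = 2.58533…
r ≈ ln(R0)/T = ln(4.30656)/2.58533… = 0.564778… → 0.5648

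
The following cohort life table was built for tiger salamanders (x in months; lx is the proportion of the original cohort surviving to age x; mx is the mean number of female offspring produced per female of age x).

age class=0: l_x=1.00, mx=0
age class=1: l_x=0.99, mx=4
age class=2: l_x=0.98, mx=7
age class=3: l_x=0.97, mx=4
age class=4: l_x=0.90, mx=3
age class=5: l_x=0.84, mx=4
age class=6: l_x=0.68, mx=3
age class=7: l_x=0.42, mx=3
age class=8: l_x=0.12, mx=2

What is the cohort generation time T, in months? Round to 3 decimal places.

3.288

lx·mx: 0, 3.96, 6.86, 3.88, 2.7, 3.36, 2.04, 1.26, 0.24 → R0 = 24.3
x·lx·mx: 0, 3.96, 13.72, 11.64, 10.8, 16.8, 12.24, 8.82, 1.92 → Σ = 79.9
T = 79.9 / 24.3 = 3.288066… → 3.288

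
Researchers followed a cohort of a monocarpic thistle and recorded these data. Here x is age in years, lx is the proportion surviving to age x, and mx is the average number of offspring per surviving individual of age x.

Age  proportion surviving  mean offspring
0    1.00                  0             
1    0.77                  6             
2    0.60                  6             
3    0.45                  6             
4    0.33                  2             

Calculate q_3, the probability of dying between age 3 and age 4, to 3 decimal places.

0.267

q_3 = (l_3 − l_4) / l_3 = (0.45 − 0.33) / 0.45
     = 0.12 / 0.45 = 0.266667… → 0.267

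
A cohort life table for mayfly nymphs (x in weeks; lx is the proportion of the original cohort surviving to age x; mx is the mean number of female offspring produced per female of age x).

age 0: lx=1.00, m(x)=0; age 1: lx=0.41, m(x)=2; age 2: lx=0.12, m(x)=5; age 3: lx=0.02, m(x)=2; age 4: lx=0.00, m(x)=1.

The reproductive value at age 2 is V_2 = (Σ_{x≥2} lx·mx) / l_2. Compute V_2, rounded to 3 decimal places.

5.333

lx·mx for x ≥ 2: 0.6, 0.04, 0 → sum = 0.64
V_2 = 0.64 / l_2 = 0.64 / 0.12 = 5.333333… → 5.333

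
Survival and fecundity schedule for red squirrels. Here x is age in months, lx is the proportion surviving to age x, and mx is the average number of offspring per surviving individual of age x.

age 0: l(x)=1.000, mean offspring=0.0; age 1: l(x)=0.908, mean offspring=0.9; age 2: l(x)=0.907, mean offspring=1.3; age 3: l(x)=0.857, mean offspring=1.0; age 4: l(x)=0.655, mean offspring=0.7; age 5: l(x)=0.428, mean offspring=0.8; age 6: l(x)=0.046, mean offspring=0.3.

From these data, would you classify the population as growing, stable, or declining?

R0 = Σ lx·mx = 0 + 0.8172 + 1.1791 + 0.857 + 0.4585 + 0.3424 + 0.0138 = 3.668
R0 > 1, so the population is growing.

growing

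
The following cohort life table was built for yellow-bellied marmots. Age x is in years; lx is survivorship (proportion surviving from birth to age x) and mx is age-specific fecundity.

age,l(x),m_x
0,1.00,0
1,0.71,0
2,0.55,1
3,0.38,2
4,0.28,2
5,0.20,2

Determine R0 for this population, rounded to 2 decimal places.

2.27

lx·mx by age: 0, 0, 0.55, 0.76, 0.56, 0.4
R0 = Σ lx·mx = 2.27 → 2.27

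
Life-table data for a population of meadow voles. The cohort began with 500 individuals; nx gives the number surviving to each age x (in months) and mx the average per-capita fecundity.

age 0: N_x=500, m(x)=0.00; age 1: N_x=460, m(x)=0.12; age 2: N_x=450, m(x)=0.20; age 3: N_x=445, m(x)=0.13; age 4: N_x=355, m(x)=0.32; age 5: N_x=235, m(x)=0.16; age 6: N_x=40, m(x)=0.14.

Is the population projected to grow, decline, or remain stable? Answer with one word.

declining

lx = nx/n0 = nx/500: 1, 0.92, 0.9, 0.89, 0.71, 0.47, 0.08
R0 = Σ lx·mx = 0 + 0.1104 + 0.18 + 0.1157 + 0.2272 + 0.0752 + 0.0112 = 0.7197
R0 < 1, so the population is declining.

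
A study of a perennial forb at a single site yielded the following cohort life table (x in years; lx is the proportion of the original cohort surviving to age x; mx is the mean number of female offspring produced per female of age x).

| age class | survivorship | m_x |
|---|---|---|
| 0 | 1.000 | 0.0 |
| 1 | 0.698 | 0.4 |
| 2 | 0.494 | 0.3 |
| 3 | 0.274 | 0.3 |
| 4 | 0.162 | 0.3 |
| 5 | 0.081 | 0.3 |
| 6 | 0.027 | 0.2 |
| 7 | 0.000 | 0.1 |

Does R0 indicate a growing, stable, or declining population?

declining

R0 = Σ lx·mx = 0 + 0.2792 + 0.1482 + 0.0822 + 0.0486 + 0.0243 + 0.0054 + 0 = 0.5879
R0 < 1, so the population is declining.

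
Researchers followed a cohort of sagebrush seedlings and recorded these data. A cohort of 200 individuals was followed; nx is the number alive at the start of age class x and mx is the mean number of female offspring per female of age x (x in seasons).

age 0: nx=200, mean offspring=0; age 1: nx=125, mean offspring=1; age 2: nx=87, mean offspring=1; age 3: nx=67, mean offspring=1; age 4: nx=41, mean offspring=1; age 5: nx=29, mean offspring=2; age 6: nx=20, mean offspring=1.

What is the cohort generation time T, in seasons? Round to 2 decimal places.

2.70

lx = nx/n0 = nx/200: 1, 0.625, 0.435, 0.335, 0.205, 0.145, 0.1
lx·mx: 0, 0.625, 0.435, 0.335, 0.205, 0.29, 0.1 → R0 = 1.99
x·lx·mx: 0, 0.625, 0.87, 1.005, 0.82, 1.45, 0.6 → Σ = 5.37
T = 5.37 / 1.99 = 2.698492… → 2.70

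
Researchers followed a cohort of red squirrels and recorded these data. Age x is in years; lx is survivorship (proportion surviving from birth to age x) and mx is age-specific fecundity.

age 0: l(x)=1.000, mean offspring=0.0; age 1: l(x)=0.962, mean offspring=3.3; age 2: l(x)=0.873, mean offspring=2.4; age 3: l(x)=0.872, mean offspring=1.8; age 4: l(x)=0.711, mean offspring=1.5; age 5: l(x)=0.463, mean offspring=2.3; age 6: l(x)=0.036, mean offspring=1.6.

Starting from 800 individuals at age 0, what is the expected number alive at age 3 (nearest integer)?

698

Expected survivors = N0 · l_3 = 800 × 0.872 = 697.6 → 698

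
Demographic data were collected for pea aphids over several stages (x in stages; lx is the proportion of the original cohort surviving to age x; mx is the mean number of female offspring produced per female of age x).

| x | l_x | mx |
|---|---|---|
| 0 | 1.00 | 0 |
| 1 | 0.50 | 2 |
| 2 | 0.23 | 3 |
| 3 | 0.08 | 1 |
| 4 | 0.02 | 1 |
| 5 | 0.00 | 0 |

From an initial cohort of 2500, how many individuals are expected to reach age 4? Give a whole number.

50

Expected survivors = N0 · l_4 = 2500 × 0.02 = 50 → 50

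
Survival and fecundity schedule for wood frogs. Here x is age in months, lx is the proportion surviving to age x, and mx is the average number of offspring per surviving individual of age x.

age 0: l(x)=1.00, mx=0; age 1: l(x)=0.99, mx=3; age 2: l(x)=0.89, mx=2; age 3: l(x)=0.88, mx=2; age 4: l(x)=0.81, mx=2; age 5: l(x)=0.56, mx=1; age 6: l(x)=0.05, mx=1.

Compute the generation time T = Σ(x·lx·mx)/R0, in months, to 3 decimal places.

2.447

lx·mx: 0, 2.97, 1.78, 1.76, 1.62, 0.56, 0.05 → R0 = 8.74
x·lx·mx: 0, 2.97, 3.56, 5.28, 6.48, 2.8, 0.3 → Σ = 21.39
T = 21.39 / 8.74 = 2.447368… → 2.447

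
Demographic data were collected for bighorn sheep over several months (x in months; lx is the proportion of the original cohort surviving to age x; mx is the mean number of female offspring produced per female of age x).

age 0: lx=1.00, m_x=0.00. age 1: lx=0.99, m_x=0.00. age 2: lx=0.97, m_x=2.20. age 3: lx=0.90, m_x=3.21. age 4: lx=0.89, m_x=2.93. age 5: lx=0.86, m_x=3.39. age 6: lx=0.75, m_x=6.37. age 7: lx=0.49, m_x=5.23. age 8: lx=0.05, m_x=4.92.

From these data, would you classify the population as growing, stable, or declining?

R0 = Σ lx·mx = 0 + 0 + 2.134 + 2.889 + 2.6077 + 2.9154 + 4.7775 + 2.5627 + 0.246 = 18.1323
R0 > 1, so the population is growing.

growing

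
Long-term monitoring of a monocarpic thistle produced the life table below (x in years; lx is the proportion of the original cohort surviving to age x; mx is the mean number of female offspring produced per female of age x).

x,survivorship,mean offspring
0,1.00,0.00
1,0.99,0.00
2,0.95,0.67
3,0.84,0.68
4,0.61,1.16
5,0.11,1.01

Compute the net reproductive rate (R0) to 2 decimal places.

2.03

lx·mx by age: 0, 0, 0.6365, 0.5712, 0.7076, 0.1111
R0 = Σ lx·mx = 2.0264 → 2.03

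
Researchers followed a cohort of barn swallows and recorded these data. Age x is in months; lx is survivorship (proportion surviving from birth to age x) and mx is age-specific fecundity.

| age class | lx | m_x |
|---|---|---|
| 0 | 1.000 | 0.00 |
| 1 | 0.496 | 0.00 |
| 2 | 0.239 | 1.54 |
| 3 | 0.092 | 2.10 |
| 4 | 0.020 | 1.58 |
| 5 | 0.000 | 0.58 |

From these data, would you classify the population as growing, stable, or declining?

declining

R0 = Σ lx·mx = 0 + 0 + 0.36806 + 0.1932 + 0.0316 + 0 = 0.59286
R0 < 1, so the population is declining.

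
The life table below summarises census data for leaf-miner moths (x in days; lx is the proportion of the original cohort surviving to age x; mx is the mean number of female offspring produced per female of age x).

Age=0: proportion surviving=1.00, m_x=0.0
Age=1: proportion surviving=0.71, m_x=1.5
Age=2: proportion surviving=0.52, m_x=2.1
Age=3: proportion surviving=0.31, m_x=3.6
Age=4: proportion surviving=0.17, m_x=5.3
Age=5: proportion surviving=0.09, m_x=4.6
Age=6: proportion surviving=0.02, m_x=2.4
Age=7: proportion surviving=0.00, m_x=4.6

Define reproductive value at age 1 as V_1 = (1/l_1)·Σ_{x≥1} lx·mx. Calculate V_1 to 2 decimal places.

6.53

lx·mx for x ≥ 1: 1.065, 1.092, 1.116, 0.901, 0.414, 0.048, 0 → sum = 4.636
V_1 = 4.636 / l_1 = 4.636 / 0.71 = 6.529577… → 6.53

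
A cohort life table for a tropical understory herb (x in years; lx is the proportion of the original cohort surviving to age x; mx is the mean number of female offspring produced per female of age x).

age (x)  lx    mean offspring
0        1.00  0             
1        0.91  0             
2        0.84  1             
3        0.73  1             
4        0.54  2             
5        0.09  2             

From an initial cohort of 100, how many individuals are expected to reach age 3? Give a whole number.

73

Expected survivors = N0 · l_3 = 100 × 0.73 = 73 → 73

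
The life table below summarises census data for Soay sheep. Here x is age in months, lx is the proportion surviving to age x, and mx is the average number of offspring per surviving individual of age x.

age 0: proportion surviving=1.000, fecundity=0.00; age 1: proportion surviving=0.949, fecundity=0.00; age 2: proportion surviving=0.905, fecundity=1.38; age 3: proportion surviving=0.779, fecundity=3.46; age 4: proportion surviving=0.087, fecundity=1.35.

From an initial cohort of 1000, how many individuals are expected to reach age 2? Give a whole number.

Expected survivors = N0 · l_2 = 1000 × 0.905 = 905 → 905

905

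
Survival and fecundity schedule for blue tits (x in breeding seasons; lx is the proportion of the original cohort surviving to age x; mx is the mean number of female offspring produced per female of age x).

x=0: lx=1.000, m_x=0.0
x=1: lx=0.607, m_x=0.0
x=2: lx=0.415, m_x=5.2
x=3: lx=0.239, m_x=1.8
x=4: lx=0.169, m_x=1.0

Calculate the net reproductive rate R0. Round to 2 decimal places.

2.76

lx·mx by age: 0, 0, 2.158, 0.4302, 0.169
R0 = Σ lx·mx = 2.7572 → 2.76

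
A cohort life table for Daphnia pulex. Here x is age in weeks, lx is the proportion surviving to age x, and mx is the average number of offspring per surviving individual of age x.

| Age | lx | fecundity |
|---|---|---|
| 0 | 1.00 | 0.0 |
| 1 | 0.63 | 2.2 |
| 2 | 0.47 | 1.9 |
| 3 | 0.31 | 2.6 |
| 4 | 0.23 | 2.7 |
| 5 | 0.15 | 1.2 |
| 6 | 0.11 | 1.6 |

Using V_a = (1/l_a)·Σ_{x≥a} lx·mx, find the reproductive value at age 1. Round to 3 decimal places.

6.448

lx·mx for x ≥ 1: 1.386, 0.893, 0.806, 0.621, 0.18, 0.176 → sum = 4.062
V_1 = 4.062 / l_1 = 4.062 / 0.63 = 6.447619… → 6.448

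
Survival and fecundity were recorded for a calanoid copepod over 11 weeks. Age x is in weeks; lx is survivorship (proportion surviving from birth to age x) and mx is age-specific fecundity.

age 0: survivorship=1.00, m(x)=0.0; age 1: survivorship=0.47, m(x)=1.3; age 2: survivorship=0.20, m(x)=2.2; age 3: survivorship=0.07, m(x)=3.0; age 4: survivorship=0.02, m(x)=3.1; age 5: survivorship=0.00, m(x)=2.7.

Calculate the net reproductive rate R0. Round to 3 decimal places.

lx·mx by age: 0, 0.611, 0.44, 0.21, 0.062, 0
R0 = Σ lx·mx = 1.323 → 1.323

1.323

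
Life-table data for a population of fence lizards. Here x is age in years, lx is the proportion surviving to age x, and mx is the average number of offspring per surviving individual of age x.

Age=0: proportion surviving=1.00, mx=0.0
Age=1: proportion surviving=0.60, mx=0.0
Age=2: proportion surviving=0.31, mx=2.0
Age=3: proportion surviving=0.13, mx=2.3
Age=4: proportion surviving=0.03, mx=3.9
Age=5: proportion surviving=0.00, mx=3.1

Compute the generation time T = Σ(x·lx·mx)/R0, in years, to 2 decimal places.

2.51

lx·mx: 0, 0, 0.62, 0.299, 0.117, 0 → R0 = 1.036
x·lx·mx: 0, 0, 1.24, 0.897, 0.468, 0 → Σ = 2.605
T = 2.605 / 1.036 = 2.514479… → 2.51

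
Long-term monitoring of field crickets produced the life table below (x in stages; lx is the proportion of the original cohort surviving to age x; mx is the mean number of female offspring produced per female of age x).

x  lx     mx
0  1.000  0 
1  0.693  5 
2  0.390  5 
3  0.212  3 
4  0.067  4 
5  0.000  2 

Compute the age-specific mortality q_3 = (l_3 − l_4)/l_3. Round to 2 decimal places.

q_3 = (l_3 − l_4) / l_3 = (0.212 − 0.067) / 0.212
     = 0.145 / 0.212 = 0.683962… → 0.68

0.68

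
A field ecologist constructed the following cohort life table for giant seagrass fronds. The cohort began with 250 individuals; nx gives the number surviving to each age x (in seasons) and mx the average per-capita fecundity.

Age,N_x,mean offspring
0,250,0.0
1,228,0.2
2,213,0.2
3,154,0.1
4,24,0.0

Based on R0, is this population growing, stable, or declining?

lx = nx/n0 = nx/250: 1, 0.912, 0.852, 0.616, 0.096
R0 = Σ lx·mx = 0 + 0.1824 + 0.1704 + 0.0616 + 0 = 0.4144
R0 < 1, so the population is declining.

declining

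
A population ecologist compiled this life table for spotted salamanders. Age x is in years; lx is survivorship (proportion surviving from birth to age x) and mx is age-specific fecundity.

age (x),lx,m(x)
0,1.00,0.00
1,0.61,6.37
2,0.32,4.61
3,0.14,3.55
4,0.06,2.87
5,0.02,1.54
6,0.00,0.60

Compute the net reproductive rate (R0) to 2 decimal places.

6.06

lx·mx by age: 0, 3.8857, 1.4752, 0.497, 0.1722, 0.0308, 0
R0 = Σ lx·mx = 6.0609 → 6.06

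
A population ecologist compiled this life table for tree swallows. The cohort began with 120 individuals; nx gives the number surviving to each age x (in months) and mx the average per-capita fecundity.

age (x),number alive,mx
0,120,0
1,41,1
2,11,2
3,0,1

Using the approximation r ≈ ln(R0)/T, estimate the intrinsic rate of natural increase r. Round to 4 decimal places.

-0.4776

lx = nx/n0 = nx/120: 1, 0.34167…, 0.09167…, 0
R0 = Σ lx·mx = 0 + 0.34167… + 0.18333… + 0 = 0.525…
Σ x·lx·mx = 0.708333…; T = 0.708333…/0.525… = 1.34921…
r ≈ ln(R0)/T = ln(0.525…)/1.34921… = -0.477582… → -0.4776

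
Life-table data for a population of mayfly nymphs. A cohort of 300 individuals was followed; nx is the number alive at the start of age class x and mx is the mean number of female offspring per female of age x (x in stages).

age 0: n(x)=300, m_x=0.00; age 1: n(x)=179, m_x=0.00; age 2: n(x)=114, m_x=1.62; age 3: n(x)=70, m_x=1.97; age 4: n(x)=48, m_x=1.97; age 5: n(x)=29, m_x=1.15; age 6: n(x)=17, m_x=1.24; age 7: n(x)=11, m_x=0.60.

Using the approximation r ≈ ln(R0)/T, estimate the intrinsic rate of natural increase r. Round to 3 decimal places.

0.149

lx = nx/n0 = nx/300: 1, 0.59667…, 0.38, 0.23333…, 0.16, 0.09667…, 0.05667…, 0.03667…
R0 = Σ lx·mx = 0 + 0 + 0.6156 + 0.45967… + 0.3152 + 0.11117… + 0.07027… + 0.022… = 1.5939…
Σ x·lx·mx = 5.002433…; T = 5.002433…/1.5939… = 3.13849…
r ≈ ln(R0)/T = ln(1.5939…)/3.13849… = 0.14854… → 0.149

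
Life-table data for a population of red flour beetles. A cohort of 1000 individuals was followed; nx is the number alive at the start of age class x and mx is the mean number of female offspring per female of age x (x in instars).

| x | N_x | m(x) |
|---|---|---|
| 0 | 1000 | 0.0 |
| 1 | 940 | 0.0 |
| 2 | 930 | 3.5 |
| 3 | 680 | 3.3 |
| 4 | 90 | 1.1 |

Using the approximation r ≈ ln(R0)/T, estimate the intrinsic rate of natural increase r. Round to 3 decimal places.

lx = nx/n0 = nx/1000: 1, 0.94, 0.93, 0.68, 0.09
R0 = Σ lx·mx = 0 + 0 + 3.255 + 2.244 + 0.099 = 5.598
Σ x·lx·mx = 13.638; T = 13.638/5.598 = 2.43623…
r ≈ ln(R0)/T = ln(5.598)/2.43623… = 0.707… → 0.707

0.707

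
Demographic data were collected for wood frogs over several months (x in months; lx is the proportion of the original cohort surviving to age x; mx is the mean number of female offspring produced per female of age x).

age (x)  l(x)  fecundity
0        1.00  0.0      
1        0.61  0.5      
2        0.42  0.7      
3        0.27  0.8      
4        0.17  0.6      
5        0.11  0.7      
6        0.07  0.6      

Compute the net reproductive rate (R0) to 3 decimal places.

1.036

lx·mx by age: 0, 0.305, 0.294, 0.216, 0.102, 0.077, 0.042
R0 = Σ lx·mx = 1.036 → 1.036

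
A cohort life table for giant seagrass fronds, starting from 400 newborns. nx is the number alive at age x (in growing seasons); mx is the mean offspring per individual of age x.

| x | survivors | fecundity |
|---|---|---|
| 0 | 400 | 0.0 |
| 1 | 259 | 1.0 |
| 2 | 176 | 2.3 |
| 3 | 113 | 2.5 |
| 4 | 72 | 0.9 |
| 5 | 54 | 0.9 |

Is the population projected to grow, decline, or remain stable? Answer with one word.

growing

lx = nx/n0 = nx/400: 1, 0.6475, 0.44, 0.2825, 0.18, 0.135
R0 = Σ lx·mx = 0 + 0.6475 + 1.012 + 0.70625 + 0.162 + 0.1215 = 2.64925
R0 > 1, so the population is growing.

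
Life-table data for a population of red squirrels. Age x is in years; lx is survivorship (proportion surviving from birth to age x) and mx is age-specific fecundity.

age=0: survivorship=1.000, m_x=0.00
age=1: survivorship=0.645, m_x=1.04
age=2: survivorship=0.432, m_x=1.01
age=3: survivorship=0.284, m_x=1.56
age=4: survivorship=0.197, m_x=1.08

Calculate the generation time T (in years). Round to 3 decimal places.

2.112

lx·mx: 0, 0.6708, 0.43632, 0.44304, 0.21276 → R0 = 1.76292
x·lx·mx: 0, 0.6708, 0.87264, 1.32912, 0.85104 → Σ = 3.7236
T = 3.7236 / 1.76292 = 2.112178… → 2.112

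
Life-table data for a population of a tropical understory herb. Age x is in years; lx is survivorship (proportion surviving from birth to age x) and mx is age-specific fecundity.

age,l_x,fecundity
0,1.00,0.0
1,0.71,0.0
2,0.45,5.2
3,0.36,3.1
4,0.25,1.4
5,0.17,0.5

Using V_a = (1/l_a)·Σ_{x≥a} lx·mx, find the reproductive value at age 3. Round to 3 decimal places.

4.308

lx·mx for x ≥ 3: 1.116, 0.35, 0.085 → sum = 1.551
V_3 = 1.551 / l_3 = 1.551 / 0.36 = 4.308333… → 4.308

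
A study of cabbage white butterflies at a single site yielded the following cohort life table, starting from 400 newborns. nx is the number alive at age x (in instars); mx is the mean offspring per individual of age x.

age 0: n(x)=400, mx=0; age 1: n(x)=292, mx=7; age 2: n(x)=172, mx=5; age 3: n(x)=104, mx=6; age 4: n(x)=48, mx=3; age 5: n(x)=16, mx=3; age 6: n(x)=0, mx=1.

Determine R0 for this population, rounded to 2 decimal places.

lx = nx/n0 = nx/400: 1, 0.73, 0.43, 0.26, 0.12, 0.04, 0
lx·mx by age: 0, 5.11, 2.15, 1.56, 0.36, 0.12, 0
R0 = Σ lx·mx = 9.3 → 9.30

9.30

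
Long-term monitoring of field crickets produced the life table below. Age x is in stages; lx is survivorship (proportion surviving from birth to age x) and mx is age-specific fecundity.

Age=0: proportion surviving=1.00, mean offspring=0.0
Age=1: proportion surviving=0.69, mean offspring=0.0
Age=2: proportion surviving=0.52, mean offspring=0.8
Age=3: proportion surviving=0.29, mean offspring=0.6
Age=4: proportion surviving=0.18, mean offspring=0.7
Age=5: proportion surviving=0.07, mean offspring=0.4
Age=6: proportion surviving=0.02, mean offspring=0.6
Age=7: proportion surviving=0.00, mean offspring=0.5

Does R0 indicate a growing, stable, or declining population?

declining

R0 = Σ lx·mx = 0 + 0 + 0.416 + 0.174 + 0.126 + 0.028 + 0.012 + 0 = 0.756
R0 < 1, so the population is declining.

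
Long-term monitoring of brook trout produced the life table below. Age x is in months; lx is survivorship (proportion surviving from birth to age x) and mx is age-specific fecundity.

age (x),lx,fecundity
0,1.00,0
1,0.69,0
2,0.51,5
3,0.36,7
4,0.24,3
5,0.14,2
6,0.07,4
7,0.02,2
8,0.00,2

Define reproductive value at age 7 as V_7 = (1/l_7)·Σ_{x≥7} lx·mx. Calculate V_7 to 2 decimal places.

2.00

lx·mx for x ≥ 7: 0.04, 0 → sum = 0.04
V_7 = 0.04 / l_7 = 0.04 / 0.02 = 2 → 2.00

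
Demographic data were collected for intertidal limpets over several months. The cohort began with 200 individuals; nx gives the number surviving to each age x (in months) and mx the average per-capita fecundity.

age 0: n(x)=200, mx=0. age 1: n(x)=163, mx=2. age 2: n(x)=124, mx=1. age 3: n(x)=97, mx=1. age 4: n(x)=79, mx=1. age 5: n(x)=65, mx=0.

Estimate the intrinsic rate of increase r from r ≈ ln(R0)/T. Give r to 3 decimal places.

0.605

lx = nx/n0 = nx/200: 1, 0.815, 0.62, 0.485, 0.395, 0.325
R0 = Σ lx·mx = 0 + 1.63 + 0.62 + 0.485 + 0.395 + 0 = 3.13
Σ x·lx·mx = 5.905; T = 5.905/3.13 = 1.88658…
r ≈ ln(R0)/T = ln(3.13)/1.88658… = 0.60482… → 0.605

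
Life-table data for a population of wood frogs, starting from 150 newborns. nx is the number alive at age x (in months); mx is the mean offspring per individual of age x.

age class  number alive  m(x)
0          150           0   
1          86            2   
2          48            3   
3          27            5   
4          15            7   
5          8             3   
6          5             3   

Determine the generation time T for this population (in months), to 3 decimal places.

2.513

lx = nx/n0 = nx/150: 1, 0.57333…, 0.32, 0.18, 0.1, 0.05333…, 0.03333…
lx·mx: 0, 1.146667…, 0.96, 0.9, 0.7, 0.16…, 0.1… → R0 = 3.966667…
x·lx·mx: 0, 1.146667…, 1.92, 2.7, 2.8, 0.8…, 0.6… → Σ = 9.966667…
T = 9.966667… / 3.966667… = 2.512605… → 2.513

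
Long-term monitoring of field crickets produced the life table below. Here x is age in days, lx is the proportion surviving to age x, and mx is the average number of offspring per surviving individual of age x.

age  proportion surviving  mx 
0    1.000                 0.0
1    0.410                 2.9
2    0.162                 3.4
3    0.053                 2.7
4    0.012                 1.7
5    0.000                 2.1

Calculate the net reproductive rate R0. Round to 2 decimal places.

lx·mx by age: 0, 1.189, 0.5508, 0.1431, 0.0204, 0
R0 = Σ lx·mx = 1.9033 → 1.90

1.90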